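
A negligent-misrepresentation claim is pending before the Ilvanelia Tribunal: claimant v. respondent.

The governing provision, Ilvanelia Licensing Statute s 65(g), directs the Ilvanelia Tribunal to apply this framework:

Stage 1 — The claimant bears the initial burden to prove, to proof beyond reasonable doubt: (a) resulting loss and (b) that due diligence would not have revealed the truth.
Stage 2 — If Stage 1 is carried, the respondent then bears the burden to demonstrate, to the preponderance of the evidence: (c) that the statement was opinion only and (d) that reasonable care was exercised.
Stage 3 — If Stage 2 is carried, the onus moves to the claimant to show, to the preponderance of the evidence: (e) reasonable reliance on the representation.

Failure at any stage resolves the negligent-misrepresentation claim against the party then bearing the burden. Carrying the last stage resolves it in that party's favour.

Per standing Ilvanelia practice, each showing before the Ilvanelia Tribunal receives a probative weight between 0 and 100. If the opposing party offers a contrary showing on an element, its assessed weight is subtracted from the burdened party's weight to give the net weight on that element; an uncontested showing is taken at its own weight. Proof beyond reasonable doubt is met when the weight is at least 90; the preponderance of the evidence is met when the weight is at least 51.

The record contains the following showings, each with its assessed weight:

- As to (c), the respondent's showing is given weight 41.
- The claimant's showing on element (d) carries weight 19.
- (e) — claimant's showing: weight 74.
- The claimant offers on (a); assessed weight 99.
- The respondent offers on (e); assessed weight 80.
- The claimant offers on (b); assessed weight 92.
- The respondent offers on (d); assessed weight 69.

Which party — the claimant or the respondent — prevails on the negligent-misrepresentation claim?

At Stage 1 the claimant must meet proof beyond reasonable doubt (weight is at least 90): on (a) the weight is 99, ≥ 90, so (a) meets the standard; on (b) the weight is 92, ≥ 90, so (b) meets the standard.
  Stage 1 carried; the burden shifts to the respondent.
At Stage 2 the respondent must meet the preponderance of the evidence (weight is at least 51): on (c) the weight is 41, which does not reach 51, so (c) does not meet the standard; on (d) the weight is 69 less the opposing 19 gives net 50, < 51, so (d) does not meet the standard.
  Stage 2 not carried; the respondent fails its burden.
The analysis ends at Stage 2; the claimant prevails.

claimant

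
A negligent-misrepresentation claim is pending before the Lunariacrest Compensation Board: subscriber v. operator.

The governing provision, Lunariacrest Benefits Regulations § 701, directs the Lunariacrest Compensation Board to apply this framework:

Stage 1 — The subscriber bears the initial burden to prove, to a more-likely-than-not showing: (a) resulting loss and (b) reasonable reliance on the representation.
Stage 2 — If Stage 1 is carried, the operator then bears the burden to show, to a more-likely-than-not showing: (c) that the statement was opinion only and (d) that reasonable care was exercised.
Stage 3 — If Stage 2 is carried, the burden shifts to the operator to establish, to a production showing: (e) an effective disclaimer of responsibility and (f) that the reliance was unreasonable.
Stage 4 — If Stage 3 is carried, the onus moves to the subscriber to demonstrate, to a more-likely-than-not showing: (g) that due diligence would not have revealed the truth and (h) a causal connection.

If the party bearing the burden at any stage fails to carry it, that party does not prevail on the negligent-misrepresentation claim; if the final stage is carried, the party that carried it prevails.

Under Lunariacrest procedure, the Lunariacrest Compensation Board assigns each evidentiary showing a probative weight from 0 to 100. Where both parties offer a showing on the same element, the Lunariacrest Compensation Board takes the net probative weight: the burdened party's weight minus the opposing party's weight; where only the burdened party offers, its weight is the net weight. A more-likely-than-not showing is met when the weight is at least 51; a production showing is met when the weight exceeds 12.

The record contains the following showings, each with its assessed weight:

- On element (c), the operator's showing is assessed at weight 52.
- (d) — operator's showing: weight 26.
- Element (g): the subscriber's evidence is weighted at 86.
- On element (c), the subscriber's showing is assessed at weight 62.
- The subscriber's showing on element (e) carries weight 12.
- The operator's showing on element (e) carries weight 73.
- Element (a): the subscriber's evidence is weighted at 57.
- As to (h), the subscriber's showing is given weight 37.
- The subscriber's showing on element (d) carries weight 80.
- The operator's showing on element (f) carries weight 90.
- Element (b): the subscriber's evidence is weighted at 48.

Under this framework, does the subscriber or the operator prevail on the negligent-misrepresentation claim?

Stage 1 (subscriber, a more-likely-than-not showing, weight is at least 51): (a) 57 ≥ 51 — meets; (b) 48 < 51 — fails.
  The subscriber does not carry Stage 1.
The operator prevails.

operator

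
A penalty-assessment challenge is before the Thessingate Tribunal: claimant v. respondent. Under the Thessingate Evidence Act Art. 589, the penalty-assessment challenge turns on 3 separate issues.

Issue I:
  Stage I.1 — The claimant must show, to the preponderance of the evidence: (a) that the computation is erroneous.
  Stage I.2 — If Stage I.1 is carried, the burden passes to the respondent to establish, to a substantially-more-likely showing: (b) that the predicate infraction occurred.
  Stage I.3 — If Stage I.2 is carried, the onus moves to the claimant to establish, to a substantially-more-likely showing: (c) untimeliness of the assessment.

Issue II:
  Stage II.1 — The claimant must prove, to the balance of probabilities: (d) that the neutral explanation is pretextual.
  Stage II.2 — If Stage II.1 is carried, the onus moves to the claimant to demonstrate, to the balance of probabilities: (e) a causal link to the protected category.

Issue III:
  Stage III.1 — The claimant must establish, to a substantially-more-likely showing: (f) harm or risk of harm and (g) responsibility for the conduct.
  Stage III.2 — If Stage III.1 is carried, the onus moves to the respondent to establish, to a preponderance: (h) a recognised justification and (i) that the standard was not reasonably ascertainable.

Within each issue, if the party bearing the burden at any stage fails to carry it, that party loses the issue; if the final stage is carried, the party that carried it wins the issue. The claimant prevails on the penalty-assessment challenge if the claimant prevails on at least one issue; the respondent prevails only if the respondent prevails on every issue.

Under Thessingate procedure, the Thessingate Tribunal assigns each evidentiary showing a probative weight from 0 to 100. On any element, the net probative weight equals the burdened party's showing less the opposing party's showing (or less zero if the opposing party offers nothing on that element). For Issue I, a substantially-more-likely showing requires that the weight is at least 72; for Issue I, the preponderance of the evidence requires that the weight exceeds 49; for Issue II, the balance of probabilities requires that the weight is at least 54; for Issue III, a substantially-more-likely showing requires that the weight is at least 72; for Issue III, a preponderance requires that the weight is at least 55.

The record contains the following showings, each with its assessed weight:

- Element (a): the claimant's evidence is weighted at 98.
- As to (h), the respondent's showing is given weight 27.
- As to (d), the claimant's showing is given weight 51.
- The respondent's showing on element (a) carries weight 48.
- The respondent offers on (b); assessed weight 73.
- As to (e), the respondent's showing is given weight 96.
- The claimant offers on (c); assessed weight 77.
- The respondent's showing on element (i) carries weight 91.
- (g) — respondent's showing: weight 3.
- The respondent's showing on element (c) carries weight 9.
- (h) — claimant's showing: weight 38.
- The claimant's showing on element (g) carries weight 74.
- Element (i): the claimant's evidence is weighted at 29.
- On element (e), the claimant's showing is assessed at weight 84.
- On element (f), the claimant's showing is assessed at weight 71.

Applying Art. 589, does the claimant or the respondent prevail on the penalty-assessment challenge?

— Issue I —
Stage I.1 — burden on claimant; standard: the preponderance of the evidence (weight exceeds 49).
    (a): 98 − 48 = 50 > 49 [met]
  All elements met. The burden passes to the respondent.
Stage I.2 — burden on respondent; standard: a substantially-more-likely showing (weight is at least 72).
    (b): 73 ≥ 72 [met]
  All elements met. The burden passes to the claimant.
Stage I.3 — burden on claimant; standard: a substantially-more-likely showing (weight is at least 72).
    (c): 77 − 9 = 68 < 72 [not met]
  Not every element is met, so the claimant fails to carry Stage I.3.
The respondent prevails on this issue.
— Issue II —
Stage II.1 — burden on claimant; standard: the balance of probabilities (weight is at least 54).
    (d): 51 < 54 [not met]
  The claimant does not carry Stage II.1.
The respondent prevails on this issue.
— Issue III —
Stage III.1 (claimant, a substantially-more-likely showing, weight is at least 72): (f) 71 < 72 — fails; (g) net 74−3=71 < 72 — fails.
  Stage III.1 not carried; the claimant fails its burden.
The analysis ends at Stage III.1; the respondent prevails on this issue.
Per-issue: Issue I → respondent; Issue II → respondent; Issue III → respondent. The claimant must prevail on at least one issue; overall, the respondent prevails.

respondent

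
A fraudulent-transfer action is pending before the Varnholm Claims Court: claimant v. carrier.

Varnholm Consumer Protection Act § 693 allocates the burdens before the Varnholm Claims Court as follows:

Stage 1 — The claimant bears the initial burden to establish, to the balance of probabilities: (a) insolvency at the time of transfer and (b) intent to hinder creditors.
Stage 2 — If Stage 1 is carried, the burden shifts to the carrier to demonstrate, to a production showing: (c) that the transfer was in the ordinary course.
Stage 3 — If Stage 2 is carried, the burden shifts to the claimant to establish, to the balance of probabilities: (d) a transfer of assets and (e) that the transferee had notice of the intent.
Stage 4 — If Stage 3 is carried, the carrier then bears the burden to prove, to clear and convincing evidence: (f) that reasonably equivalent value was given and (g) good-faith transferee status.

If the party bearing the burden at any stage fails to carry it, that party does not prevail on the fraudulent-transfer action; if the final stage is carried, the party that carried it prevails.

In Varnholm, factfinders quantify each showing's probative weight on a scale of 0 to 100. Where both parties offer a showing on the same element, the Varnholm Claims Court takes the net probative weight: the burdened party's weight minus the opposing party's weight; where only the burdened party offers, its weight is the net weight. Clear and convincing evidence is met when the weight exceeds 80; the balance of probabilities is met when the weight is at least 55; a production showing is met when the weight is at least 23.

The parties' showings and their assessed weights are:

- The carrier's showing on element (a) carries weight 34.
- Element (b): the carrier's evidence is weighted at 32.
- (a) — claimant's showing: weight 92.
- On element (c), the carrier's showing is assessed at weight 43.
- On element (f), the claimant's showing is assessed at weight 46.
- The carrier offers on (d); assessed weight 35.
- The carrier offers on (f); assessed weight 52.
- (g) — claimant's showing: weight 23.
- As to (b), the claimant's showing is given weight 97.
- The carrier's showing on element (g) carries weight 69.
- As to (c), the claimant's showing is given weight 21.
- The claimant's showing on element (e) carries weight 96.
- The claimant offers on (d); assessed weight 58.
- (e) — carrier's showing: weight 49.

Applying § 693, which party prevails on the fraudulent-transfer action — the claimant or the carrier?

claimant

Stage 1 — burden on claimant; standard: the balance of probabilities (weight is at least 55).
    (a): 92 − 34 = 58 ≥ 55 [met]
    (b): 97 − 32 = 65 ≥ 55 [met]
  Stage 1 is satisfied; the onus moves to the carrier.
Stage 2 — burden on carrier; standard: a production showing (weight is at least 23).
    (c): 43 − 21 = 22 < 23 [not met]
  The carrier does not carry Stage 2.
The analysis ends at Stage 2; the claimant prevails.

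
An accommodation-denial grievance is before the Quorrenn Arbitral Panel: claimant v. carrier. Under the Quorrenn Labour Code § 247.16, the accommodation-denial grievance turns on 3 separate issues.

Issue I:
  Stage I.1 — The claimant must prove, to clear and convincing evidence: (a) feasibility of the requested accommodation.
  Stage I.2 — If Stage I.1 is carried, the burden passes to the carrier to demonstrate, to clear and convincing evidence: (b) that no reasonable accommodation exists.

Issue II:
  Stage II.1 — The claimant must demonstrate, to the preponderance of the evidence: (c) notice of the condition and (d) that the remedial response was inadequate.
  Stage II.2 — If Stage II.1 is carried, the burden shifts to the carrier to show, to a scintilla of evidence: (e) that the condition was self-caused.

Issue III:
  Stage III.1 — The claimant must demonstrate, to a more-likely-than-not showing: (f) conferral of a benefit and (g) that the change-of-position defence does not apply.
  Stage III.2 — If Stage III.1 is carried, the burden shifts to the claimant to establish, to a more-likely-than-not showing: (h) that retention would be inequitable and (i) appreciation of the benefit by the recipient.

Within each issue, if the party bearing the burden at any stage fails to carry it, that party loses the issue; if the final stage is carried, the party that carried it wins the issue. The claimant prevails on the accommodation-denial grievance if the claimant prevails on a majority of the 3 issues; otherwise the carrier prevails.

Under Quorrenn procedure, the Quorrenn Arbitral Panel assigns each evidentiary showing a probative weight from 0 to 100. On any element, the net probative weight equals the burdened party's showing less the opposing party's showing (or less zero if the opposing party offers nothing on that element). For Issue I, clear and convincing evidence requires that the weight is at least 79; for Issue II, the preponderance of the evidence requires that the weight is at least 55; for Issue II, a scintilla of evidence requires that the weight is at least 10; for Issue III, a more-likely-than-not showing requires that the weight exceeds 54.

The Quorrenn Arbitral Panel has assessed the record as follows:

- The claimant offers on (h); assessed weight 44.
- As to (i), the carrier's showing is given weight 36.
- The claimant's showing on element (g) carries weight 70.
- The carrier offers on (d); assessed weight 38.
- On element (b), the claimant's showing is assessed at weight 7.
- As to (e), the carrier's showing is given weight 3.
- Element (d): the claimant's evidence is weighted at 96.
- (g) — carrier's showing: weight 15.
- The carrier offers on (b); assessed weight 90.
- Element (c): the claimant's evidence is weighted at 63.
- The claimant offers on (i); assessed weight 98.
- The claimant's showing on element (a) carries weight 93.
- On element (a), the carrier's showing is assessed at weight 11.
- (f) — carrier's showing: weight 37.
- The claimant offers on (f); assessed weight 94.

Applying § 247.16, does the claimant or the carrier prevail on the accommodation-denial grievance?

carrier

— Issue I —
Stage I.1 — burden on claimant; standard: clear and convincing evidence (weight is at least 79).
    (a): 93 − 11 = 82 ≥ 79 [met]
  The claimant carries Stage I.1; the carrier now bears the burden.
Stage I.2 — burden on carrier; standard: clear and convincing evidence (weight is at least 79).
    (b): 90 − 7 = 83 ≥ 79 [met]
  The carrier carries the last stage.
With every stage satisfied, the carrier prevails on this issue.
— Issue II —
Stage II.1 (claimant, the preponderance of the evidence, weight is at least 55): (c) 63 ≥ 55 — meets; (d) net 96−38=58 ≥ 55 — meets.
  Stage II.1 carried; the burden shifts to the carrier.
Stage II.2 (carrier, a scintilla of evidence, weight is at least 10): (e) 3 < 10 — fails.
  The carrier does not carry Stage II.2.
The claimant prevails on this issue.
— Issue III —
Stage III.1 — burden on claimant; standard: a more-likely-than-not showing (weight exceeds 54).
    (f): 94 − 37 = 57 > 54 [met]
    (g): 70 − 15 = 55 > 54 [met]
  Stage III.1 carried; the burden remains with the claimant.
Stage III.2 — burden on claimant; standard: a more-likely-than-not showing (weight exceeds 54).
    (h): 44 ≤ 54 [not met]
    (i): 98 − 36 = 62 > 54 [met]
  The claimant does not carry Stage III.2.
The carrier prevails on this issue.
Per-issue: Issue I → carrier; Issue II → claimant; Issue III → carrier. The claimant must prevail on a majority of issues; overall, the carrier prevails.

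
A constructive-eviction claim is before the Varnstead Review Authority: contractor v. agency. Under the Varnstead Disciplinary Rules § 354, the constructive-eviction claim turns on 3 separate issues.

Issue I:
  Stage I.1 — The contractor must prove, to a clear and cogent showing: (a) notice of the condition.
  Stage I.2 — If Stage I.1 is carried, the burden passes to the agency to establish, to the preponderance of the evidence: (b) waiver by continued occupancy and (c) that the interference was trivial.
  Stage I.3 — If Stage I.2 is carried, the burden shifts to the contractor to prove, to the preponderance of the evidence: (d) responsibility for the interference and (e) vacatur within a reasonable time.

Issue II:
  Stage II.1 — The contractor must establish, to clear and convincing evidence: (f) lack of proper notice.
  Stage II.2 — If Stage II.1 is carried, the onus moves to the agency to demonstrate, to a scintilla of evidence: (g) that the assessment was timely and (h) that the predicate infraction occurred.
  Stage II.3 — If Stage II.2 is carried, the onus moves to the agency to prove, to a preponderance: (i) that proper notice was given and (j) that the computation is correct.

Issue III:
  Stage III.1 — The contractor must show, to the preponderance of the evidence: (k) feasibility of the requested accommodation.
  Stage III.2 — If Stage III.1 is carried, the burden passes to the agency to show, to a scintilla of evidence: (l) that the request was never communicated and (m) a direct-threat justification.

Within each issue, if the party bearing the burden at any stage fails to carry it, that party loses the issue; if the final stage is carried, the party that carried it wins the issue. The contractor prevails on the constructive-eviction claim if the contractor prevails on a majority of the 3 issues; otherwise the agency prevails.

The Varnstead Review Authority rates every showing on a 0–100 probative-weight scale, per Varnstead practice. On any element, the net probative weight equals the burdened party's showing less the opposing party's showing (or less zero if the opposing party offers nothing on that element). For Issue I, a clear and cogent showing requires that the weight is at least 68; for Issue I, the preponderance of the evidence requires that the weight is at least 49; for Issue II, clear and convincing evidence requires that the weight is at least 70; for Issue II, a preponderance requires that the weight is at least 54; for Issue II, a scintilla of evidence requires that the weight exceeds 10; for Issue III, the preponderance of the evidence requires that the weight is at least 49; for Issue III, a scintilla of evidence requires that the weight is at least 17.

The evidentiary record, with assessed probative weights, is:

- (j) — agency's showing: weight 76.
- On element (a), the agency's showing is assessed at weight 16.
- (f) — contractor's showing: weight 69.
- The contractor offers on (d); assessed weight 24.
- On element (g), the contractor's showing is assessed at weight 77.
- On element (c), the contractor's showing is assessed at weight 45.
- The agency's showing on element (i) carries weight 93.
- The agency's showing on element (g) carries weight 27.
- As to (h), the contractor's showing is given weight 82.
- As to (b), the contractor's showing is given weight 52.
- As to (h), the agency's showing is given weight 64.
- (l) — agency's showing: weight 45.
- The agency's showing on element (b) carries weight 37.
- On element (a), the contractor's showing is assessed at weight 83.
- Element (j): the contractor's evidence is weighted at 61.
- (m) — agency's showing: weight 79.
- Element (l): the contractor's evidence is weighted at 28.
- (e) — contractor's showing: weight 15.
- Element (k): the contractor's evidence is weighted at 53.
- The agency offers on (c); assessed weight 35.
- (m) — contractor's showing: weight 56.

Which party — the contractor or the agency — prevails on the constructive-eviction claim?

— Issue I —
Stage I.1 (contractor, a clear and cogent showing, weight is at least 68): (a) net 83−16=67 < 68 — fails.
  Not every element is met, so the contractor fails to carry Stage I.1.
So the agency prevails on this issue.
— Issue II —
At Stage II.1 the contractor must meet clear and convincing evidence (weight is at least 70): on (f) the weight is 69, < 70, so (f) does not meet the standard.
  Not every element is met, so the contractor fails to carry Stage II.1.
The analysis ends at Stage II.1; the agency prevails on this issue.
— Issue III —
Stage III.1 — burden on contractor; standard: the preponderance of the evidence (weight is at least 49).
    (k): 53 ≥ 49 [met]
  Stage III.1 is satisfied; the onus moves to the agency.
Stage III.2 — burden on agency; standard: a scintilla of evidence (weight is at least 17).
    (l): 45 − 28 = 17 ≥ 17 [met]
    (m): 79 − 56 = 23 ≥ 17 [met]
  Stage III.2 carried; the final stage is satisfied.
Every stage carried; the agency prevails on this issue.
Per-issue: Issue I → agency; Issue II → agency; Issue III → agency. The contractor must prevail on a majority of issues; overall, the agency prevails.

agency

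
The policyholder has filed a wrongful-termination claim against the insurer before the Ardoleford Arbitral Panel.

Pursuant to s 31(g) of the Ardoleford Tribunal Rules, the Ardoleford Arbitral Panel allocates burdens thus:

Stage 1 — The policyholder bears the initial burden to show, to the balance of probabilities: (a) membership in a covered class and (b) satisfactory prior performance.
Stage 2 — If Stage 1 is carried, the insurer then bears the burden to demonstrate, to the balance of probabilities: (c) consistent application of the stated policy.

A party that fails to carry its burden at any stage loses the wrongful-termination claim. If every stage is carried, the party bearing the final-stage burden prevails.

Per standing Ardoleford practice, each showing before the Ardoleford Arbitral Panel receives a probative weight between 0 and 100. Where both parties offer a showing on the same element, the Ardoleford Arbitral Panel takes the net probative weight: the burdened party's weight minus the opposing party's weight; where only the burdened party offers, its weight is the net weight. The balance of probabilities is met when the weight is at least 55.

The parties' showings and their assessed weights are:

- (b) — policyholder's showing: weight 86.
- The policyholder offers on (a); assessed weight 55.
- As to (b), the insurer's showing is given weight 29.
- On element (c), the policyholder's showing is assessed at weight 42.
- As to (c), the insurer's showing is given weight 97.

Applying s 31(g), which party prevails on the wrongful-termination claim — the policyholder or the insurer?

insurer

Stage 1 (policyholder, the balance of probabilities, weight is at least 55): (a) 55 ≥ 55 — meets; (b) net 86−29=57 ≥ 55 — meets.
  The policyholder carries Stage 1; the insurer now bears the burden.
Stage 2 (insurer, the balance of probabilities, weight is at least 55): (c) net 97−42=55 ≥ 55 — meets.
  All elements met at the final stage.
With every stage satisfied, the insurer prevails.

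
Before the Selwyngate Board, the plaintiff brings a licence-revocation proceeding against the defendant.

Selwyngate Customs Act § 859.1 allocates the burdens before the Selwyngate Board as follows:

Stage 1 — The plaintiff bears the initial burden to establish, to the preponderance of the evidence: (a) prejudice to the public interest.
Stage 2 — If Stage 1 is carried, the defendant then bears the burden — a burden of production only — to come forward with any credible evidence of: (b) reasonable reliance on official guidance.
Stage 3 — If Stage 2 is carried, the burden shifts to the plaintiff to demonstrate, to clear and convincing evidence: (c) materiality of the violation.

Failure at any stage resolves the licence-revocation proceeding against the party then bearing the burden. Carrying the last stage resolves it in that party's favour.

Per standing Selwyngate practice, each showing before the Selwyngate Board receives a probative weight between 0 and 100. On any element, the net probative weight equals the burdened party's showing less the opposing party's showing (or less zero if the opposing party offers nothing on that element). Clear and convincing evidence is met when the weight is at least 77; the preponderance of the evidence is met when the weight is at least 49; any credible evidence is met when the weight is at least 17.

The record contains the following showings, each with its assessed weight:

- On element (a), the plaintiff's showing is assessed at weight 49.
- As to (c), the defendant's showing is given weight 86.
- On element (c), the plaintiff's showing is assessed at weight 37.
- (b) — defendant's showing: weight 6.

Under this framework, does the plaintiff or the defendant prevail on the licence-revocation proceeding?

plaintiff

At Stage 1 the plaintiff must meet the preponderance of the evidence (weight is at least 49): on (a) the weight is 49, which does reach 49, so (a) meets the standard.
  All elements met. The burden passes to the defendant.
At Stage 2 the defendant must meet any credible evidence (weight is at least 17): on (b) the weight is 6, < 17, so (b) does not meet the standard.
  Not every element is met, so the defendant fails to carry Stage 2.
So the plaintiff prevails.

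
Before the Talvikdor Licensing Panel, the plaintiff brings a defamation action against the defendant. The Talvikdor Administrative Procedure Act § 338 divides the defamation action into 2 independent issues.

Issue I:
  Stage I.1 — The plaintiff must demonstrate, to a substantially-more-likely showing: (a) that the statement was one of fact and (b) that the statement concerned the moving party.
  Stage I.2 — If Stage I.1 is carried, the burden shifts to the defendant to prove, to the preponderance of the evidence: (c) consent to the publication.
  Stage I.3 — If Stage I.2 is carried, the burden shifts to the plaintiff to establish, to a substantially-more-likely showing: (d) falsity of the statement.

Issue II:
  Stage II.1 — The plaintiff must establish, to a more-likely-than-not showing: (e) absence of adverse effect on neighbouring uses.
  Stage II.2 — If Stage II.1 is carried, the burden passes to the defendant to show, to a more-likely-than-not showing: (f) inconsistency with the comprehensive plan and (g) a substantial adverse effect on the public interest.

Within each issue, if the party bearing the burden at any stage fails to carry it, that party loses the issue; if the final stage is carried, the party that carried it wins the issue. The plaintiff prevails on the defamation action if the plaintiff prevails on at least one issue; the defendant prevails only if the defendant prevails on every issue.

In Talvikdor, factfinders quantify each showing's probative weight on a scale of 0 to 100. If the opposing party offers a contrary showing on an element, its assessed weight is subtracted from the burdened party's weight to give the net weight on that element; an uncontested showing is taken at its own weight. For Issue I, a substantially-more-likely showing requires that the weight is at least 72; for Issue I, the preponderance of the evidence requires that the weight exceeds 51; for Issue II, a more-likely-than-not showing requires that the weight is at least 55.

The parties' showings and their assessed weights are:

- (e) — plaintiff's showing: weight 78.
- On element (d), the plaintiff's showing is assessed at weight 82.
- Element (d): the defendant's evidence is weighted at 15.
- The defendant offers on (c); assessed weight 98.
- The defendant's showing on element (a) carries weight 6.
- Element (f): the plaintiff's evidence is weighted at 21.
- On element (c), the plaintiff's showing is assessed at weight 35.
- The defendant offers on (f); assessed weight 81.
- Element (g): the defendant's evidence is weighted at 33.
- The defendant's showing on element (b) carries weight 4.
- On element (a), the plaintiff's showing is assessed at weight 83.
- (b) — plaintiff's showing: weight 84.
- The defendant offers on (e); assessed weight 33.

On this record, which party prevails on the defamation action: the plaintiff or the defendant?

defendant

— Issue I —
Stage I.1 — burden on plaintiff; standard: a substantially-more-likely showing (weight is at least 72).
    (a): 83 − 6 = 77 ≥ 72 [met]
    (b): 84 − 4 = 80 ≥ 72 [met]
  All elements met. The burden passes to the defendant.
Stage I.2 — burden on defendant; standard: the preponderance of the evidence (weight exceeds 51).
    (c): 98 − 35 = 63 > 51 [met]
  All elements met. The burden passes to the plaintiff.
Stage I.3 — burden on plaintiff; standard: a substantially-more-likely showing (weight is at least 72).
    (d): 82 − 15 = 67 < 72 [not met]
  Stage I.3 not carried; the plaintiff fails its burden.
The defendant prevails on this issue.
— Issue II —
At Stage II.1 the plaintiff must meet a more-likely-than-not showing (weight is at least 55): on (e) the weight is 78 less the opposing 33 gives net 45, < 55, so (e) does not meet the standard.
  The plaintiff does not carry Stage II.1.
The analysis ends at Stage II.1; the defendant prevails on this issue.
Per-issue: Issue I → defendant; Issue II → defendant. The plaintiff must prevail on at least one issue; overall, the defendant prevails.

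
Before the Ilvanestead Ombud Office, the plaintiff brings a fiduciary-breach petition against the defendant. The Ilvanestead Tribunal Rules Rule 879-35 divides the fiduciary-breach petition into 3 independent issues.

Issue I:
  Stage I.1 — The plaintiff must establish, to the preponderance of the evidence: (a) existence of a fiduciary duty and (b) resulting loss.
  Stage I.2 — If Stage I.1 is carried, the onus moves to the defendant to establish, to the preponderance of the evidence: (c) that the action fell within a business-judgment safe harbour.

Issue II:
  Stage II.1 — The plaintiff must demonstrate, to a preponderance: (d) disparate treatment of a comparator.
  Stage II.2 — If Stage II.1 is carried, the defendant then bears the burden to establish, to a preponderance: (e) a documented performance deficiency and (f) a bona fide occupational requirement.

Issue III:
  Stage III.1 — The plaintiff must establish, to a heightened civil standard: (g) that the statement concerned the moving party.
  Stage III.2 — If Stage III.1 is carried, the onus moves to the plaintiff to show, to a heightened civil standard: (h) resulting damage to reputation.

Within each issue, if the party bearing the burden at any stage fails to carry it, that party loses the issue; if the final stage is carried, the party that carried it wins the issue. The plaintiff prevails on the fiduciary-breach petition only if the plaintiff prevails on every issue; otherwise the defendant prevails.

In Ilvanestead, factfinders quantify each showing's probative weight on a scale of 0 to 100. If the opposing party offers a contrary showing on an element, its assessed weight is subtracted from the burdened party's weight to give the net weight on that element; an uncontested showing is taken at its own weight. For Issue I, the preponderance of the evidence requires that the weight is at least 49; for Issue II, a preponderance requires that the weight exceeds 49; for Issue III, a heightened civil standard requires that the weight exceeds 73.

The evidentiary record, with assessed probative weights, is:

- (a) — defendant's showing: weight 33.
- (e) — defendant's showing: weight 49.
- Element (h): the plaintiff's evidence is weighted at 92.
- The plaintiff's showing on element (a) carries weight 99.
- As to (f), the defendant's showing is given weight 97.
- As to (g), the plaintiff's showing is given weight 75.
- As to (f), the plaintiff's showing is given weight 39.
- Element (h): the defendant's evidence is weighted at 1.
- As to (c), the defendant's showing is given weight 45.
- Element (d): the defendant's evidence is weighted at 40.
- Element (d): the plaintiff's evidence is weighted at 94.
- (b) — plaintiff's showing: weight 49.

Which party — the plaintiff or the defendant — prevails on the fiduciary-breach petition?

plaintiff

— Issue I —
At Stage I.1 the plaintiff must meet the preponderance of the evidence (weight is at least 49): on (a) the weight is 99 less the opposing 33 gives net 66, which does reach 49, so (a) meets the standard; on (b) the weight is 49, ≥ 49, so (b) meets the standard.
  The plaintiff carries Stage I.1; the defendant now bears the burden.
At Stage I.2 the defendant must meet the preponderance of the evidence (weight is at least 49): on (c) the weight is 45, which does not reach 49, so (c) does not meet the standard.
  Not every element is met, so the defendant fails to carry Stage I.2.
So the plaintiff prevails on this issue.
— Issue II —
Stage II.1 — burden on plaintiff; standard: a preponderance (weight exceeds 49).
    (d): 94 − 40 = 54 > 49 [met]
  All elements met. The burden passes to the defendant.
Stage II.2 — burden on defendant; standard: a preponderance (weight exceeds 49).
    (e): 49 ≤ 49 [not met]
    (f): 97 − 39 = 58 > 49 [met]
  The defendant does not carry Stage II.2.
The analysis ends at Stage II.2; the plaintiff prevails on this issue.
— Issue III —
Stage III.1 (plaintiff, a heightened civil standard, weight exceeds 73): (g) 75 > 73 — meets.
  Stage III.1 carried; the burden remains with the plaintiff.
Stage III.2 (plaintiff, a heightened civil standard, weight exceeds 73): (h) net 92−1=91 > 73 — meets.
  The plaintiff carries the last stage.
All stages carried — the plaintiff prevails on this issue.
Per-issue: Issue I → plaintiff; Issue II → plaintiff; Issue III → plaintiff. The plaintiff must prevail on every issue; overall, the plaintiff prevails.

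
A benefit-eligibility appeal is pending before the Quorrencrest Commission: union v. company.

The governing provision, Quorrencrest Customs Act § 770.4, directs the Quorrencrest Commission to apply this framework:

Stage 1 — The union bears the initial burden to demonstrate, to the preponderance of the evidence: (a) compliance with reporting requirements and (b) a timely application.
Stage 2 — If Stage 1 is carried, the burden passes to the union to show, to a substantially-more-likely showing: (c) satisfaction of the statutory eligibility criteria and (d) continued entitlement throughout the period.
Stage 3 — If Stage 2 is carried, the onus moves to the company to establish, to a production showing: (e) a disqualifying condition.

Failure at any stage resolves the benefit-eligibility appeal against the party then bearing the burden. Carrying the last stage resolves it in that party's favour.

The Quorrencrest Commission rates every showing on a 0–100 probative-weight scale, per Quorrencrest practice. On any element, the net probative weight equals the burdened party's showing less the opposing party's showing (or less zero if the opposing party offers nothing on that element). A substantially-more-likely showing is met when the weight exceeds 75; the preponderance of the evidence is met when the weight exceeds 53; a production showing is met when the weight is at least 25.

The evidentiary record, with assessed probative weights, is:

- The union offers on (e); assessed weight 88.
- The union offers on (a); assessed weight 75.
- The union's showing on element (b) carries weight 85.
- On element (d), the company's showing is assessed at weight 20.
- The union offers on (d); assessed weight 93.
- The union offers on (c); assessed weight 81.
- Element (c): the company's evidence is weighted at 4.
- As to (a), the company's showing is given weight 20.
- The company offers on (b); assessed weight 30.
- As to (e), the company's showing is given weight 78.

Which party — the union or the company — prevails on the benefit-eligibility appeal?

company

Stage 1 — burden on union; standard: the preponderance of the evidence (weight exceeds 53).
    (a): 75 − 20 = 55 > 53 [met]
    (b): 85 − 30 = 55 > 53 [met]
  Stage 1 carried; the burden remains with the union.
Stage 2 — burden on union; standard: a substantially-more-likely showing (weight exceeds 75).
    (c): 81 − 4 = 77 > 75 [met]
    (d): 93 − 20 = 73 ≤ 75 [not met]
  Not every element is met, so the union fails to carry Stage 2.
The company prevails.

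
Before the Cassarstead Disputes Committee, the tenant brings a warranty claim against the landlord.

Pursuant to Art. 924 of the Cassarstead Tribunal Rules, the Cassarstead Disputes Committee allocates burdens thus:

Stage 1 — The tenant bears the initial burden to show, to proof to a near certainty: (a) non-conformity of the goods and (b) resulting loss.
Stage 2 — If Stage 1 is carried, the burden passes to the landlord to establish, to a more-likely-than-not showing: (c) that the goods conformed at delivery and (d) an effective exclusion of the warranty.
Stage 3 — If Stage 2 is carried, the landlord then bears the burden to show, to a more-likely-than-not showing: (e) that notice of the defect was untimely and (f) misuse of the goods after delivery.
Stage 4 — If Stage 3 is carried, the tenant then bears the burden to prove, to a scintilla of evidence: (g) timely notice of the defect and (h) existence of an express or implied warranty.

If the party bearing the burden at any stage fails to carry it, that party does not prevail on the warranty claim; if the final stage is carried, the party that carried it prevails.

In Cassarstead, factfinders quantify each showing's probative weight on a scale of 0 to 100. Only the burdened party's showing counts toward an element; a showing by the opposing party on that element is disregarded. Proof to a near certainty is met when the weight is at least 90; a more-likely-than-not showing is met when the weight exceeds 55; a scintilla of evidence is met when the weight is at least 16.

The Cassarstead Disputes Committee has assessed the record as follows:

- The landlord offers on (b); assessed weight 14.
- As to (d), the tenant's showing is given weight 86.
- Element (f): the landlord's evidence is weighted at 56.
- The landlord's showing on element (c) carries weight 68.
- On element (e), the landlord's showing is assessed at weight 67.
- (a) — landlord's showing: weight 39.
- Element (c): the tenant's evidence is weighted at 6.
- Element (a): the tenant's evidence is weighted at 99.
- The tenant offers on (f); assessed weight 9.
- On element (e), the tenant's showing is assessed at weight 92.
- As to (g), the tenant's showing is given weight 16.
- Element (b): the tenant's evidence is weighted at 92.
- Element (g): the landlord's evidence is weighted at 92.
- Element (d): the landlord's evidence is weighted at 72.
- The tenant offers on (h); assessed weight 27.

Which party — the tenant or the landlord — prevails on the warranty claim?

Stage 1 (tenant, proof to a near certainty, weight is at least 90): (a) 99 (landlord's 39 disregarded) ≥ 90 — meets; (b) 92 (landlord's 14 disregarded) ≥ 90 — meets.
  Stage 1 carried; the burden shifts to the landlord.
Stage 2 (landlord, a more-likely-than-not showing, weight exceeds 55): (c) 68 (tenant's 6 disregarded) > 55 — meets; (d) 72 (tenant's 86 disregarded) > 55 — meets.
  Stage 2 is satisfied; the landlord continues to bear the burden.
Stage 3 (landlord, a more-likely-than-not showing, weight exceeds 55): (e) 67 (tenant's 92 disregarded) > 55 — meets; (f) 56 (tenant's 9 disregarded) > 55 — meets.
  Stage 3 carried; the burden shifts to the tenant.
Stage 4 (tenant, a scintilla of evidence, weight is at least 16): (g) 16 (landlord's 92 disregarded) ≥ 16 — meets; (h) 27 ≥ 16 — meets.
  Stage 4 carried; the final stage is satisfied.
Every stage carried; the tenant prevails.

tenant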